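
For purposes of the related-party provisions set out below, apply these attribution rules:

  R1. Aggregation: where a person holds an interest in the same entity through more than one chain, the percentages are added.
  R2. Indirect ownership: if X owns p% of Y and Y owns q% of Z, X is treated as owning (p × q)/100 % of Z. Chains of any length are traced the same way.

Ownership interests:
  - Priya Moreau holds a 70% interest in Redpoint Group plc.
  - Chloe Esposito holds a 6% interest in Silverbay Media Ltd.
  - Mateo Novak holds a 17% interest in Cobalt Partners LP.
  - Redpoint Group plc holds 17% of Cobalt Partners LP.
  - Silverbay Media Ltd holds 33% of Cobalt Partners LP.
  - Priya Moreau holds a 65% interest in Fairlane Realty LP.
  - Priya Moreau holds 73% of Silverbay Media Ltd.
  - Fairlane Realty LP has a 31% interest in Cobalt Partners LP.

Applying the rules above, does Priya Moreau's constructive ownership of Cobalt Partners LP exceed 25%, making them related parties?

Yes

Chain via Fairlane Realty LP (R2): 65% × 31% = 20.15% of Cobalt Partners LP.
Chain via Redpoint Group plc (R2): 70% × 17% = 11.9% of Cobalt Partners LP.
Chain via Silverbay Media Ltd (R2): 73% × 33% = 24.09% of Cobalt Partners LP.
Aggregating (R1): 20.15% + 11.9% + 24.09% = 56.14%.
56.14% exceeds the 25% threshold, so Priya is a related party to Cobalt Partners LP.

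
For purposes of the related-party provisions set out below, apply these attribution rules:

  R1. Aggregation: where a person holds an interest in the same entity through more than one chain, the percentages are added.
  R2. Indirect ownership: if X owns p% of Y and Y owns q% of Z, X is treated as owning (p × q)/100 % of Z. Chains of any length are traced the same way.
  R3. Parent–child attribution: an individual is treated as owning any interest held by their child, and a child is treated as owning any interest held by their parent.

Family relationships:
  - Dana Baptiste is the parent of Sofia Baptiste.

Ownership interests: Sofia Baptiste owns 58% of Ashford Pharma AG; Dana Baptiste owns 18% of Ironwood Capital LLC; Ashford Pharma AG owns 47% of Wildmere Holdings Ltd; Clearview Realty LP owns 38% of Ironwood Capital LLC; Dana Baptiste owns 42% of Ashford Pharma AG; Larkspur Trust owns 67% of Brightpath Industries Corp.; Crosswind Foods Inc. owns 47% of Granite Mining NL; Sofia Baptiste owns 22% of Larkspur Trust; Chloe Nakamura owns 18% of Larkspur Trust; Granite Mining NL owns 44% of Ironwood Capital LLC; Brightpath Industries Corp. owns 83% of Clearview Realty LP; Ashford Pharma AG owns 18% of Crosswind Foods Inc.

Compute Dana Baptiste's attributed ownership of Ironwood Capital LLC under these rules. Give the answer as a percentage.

By parent–child attribution (R3), Dana Baptiste is treated as also owning Sofia Baptiste's interest in Ashford Pharma AG, giving 42% + 58% = 100%.
By parent–child attribution (R3), Dana Baptiste is treated as owning Sofia Baptiste's 22% interest in Larkspur Trust.
Chain via Ashford Pharma AG → Crosswind Foods Inc. → Granite Mining NL (R2): 100% × 18% × 47% × 44% = 3.7224% of Ironwood Capital LLC.
Direct interest in Ironwood Capital LLC: 18%.
Chain via Larkspur Trust → Brightpath Industries Corp. → Clearview Realty LP (R2): 22% × 67% × 83% × 38% = 4.648996% of Ironwood Capital LLC.
Aggregating (R1): 3.7224% + 18% + 4.648996% = 26.371396%.

26.371396%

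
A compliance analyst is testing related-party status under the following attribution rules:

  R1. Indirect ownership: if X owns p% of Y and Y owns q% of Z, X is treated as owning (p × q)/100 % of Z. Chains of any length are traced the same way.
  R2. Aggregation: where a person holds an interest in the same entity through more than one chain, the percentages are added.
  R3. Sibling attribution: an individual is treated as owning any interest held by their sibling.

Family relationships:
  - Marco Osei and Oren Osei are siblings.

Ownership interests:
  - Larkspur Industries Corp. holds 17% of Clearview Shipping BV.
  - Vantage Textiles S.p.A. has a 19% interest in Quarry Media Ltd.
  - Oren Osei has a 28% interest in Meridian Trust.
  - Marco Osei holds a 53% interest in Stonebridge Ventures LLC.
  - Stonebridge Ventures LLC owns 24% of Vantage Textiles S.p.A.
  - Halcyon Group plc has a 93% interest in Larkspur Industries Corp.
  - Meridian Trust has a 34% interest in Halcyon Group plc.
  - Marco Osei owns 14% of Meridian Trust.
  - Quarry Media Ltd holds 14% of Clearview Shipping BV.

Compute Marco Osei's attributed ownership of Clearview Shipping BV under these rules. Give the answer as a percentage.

2.59602%

By sibling attribution (R3), Marco Osei is treated as also owning Oren Osei's interest in Meridian Trust, giving 14% + 28% = 42%.
Chain via Meridian Trust → Halcyon Group plc → Larkspur Industries Corp. (R1): 42% × 34% × 93% × 17% = 2.257668% of Clearview Shipping BV.
Chain via Stonebridge Ventures LLC → Vantage Textiles S.p.A. → Quarry Media Ltd (R1): 53% × 24% × 19% × 14% = 0.338352% of Clearview Shipping BV.
Aggregating (R2): 2.257668% + 0.338352% = 2.59602%.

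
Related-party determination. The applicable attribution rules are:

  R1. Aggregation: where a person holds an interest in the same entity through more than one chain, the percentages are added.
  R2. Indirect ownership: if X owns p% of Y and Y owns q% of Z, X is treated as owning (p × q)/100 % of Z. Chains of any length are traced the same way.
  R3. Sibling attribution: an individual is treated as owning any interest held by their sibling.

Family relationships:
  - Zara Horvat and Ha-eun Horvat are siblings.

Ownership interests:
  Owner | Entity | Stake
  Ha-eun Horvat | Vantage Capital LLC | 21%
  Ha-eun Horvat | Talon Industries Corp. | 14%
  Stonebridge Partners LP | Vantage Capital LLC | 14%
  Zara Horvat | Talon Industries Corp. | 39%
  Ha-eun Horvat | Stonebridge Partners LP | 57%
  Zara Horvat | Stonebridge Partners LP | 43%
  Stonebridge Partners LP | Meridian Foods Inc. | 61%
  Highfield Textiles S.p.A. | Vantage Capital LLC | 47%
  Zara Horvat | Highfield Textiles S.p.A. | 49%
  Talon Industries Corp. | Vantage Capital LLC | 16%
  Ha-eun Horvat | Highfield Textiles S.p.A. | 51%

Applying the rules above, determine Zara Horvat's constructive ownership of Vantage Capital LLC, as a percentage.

90.48%

By sibling attribution (R3), Zara Horvat is treated as also owning Ha-eun Horvat's interest in Stonebridge Partners LP, giving 43% + 57% = 100%.
By sibling attribution (R3), Zara Horvat is treated as also owning Ha-eun Horvat's interest in Talon Industries Corp, giving 39% + 14% = 53%.
By sibling attribution (R3), Zara Horvat is treated as also owning Ha-eun Horvat's interest in Highfield Textiles S.p.A, giving 49% + 51% = 100%.
By sibling attribution (R3), Zara Horvat is treated as owning Ha-eun Horvat's 21% interest in Vantage Capital LLC.
Chain via Stonebridge Partners LP (R2): 100% × 14% = 14% of Vantage Capital LLC.
Chain via Talon Industries Corp. (R2): 53% × 16% = 8.48% of Vantage Capital LLC.
Chain via Highfield Textiles S.p.A. (R2): 100% × 47% = 47% of Vantage Capital LLC.
Direct interest in Vantage Capital LLC: 21%.
Aggregating (R1): 14% + 8.48% + 47% + 21% = 90.48%.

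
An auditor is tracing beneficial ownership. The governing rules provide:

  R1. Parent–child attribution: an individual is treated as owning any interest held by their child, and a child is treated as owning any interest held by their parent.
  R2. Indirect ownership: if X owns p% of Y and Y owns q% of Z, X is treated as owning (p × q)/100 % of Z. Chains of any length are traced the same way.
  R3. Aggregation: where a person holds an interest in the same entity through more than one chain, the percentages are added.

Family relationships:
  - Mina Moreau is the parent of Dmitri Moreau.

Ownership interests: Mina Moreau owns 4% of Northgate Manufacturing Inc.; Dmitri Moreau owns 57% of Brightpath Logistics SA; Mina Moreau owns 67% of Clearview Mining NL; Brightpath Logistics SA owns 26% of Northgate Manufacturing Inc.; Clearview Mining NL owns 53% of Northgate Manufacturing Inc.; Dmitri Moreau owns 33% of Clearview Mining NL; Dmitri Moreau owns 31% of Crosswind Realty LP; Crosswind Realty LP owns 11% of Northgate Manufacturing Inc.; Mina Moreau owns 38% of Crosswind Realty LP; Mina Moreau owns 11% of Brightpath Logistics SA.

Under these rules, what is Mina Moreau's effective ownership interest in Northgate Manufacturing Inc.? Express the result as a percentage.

By parent–child attribution (R1), Mina Moreau is treated as also owning Dmitri Moreau's interest in Brightpath Logistics SA, giving 11% + 57% = 68%.
By parent–child attribution (R1), Mina Moreau is treated as also owning Dmitri Moreau's interest in Clearview Mining NL, giving 67% + 33% = 100%.
By parent–child attribution (R1), Mina Moreau is treated as also owning Dmitri Moreau's interest in Crosswind Realty LP, giving 38% + 31% = 69%.
Chain via Brightpath Logistics SA (R2): 68% × 26% = 17.68% of Northgate Manufacturing Inc.
Chain via Clearview Mining NL (R2): 100% × 53% = 53% of Northgate Manufacturing Inc.
Chain via Crosswind Realty LP (R2): 69% × 11% = 7.59% of Northgate Manufacturing Inc.
Direct interest in Northgate Manufacturing Inc: 4%.
Aggregating (R3): 17.68% + 53% + 7.59% + 4% = 82.27%.

82.27%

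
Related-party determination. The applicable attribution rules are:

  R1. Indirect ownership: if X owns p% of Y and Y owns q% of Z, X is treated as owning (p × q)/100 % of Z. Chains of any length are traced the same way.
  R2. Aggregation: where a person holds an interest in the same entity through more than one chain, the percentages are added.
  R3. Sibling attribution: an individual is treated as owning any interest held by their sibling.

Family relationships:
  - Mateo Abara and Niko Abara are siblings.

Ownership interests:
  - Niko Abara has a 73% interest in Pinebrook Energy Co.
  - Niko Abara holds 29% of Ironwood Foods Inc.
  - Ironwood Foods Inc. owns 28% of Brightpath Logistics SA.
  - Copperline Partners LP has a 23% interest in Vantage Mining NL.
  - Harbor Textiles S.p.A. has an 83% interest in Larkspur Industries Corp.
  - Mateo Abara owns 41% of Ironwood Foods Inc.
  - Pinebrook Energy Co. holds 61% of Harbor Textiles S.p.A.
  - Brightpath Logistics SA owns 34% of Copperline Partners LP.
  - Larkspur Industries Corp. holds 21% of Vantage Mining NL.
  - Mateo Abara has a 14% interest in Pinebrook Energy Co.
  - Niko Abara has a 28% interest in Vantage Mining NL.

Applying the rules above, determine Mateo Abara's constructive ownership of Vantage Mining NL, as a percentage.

38.782821%

By sibling attribution (R3), Mateo Abara is treated as also owning Niko Abara's interest in Ironwood Foods Inc, giving 41% + 29% = 70%.
By sibling attribution (R3), Mateo Abara is treated as also owning Niko Abara's interest in Pinebrook Energy Co, giving 14% + 73% = 87%.
By sibling attribution (R3), Mateo Abara is treated as owning Niko Abara's 28% interest in Vantage Mining NL.
Chain via Ironwood Foods Inc. → Brightpath Logistics SA → Copperline Partners LP (R1): 70% × 28% × 34% × 23% = 1.53272% of Vantage Mining NL.
Chain via Pinebrook Energy Co. → Harbor Textiles S.p.A. → Larkspur Industries Corp. (R1): 87% × 61% × 83% × 21% = 9.250101% of Vantage Mining NL.
Direct interest in Vantage Mining NL: 28%.
Aggregating (R2): 1.53272% + 9.250101% + 28% = 38.782821%.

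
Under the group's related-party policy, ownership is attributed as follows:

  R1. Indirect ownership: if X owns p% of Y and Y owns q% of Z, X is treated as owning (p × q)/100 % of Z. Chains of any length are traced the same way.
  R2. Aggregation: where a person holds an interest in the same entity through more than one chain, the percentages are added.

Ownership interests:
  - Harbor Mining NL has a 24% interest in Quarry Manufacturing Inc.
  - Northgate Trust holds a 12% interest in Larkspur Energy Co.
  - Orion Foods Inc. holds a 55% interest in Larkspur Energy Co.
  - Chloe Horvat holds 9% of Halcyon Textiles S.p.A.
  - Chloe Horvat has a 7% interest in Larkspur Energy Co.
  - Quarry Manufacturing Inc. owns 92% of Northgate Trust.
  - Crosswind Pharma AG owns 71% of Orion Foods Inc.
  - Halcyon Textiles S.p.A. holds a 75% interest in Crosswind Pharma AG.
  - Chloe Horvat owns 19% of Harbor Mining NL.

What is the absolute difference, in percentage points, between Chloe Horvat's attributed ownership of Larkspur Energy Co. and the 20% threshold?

Chain via Harbor Mining NL → Quarry Manufacturing Inc. → Northgate Trust (R1): 19% × 24% × 92% × 12% = 0.503424% of Larkspur Energy Co.
Chain via Halcyon Textiles S.p.A. → Crosswind Pharma AG → Orion Foods Inc. (R1): 9% × 75% × 71% × 55% = 2.635875% of Larkspur Energy Co.
Direct interest in Larkspur Energy Co: 7%.
Aggregating (R2): 0.503424% + 2.635875% + 7% = 10.139299%.
10.139299% falls short of the 20% threshold by 9.860701 percentage points.

9.860701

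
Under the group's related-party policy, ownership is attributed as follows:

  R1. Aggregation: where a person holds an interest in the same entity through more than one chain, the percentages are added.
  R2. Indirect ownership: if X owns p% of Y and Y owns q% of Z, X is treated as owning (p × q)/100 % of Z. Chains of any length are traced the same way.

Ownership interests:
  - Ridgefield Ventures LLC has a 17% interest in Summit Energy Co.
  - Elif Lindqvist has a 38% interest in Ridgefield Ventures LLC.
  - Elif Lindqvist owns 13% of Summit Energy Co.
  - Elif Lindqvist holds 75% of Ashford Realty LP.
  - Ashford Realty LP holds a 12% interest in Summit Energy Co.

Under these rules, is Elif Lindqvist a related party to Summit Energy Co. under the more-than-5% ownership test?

Chain via Ridgefield Ventures LLC (R2): 38% × 17% = 6.46% of Summit Energy Co.
Chain via Ashford Realty LP (R2): 75% × 12% = 9% of Summit Energy Co.
Direct interest in Summit Energy Co: 13%.
Aggregating (R1): 6.46% + 9% + 13% = 28.46%.
28.46% exceeds the 5% threshold, so Elif is a related party to Summit Energy Co.

Yes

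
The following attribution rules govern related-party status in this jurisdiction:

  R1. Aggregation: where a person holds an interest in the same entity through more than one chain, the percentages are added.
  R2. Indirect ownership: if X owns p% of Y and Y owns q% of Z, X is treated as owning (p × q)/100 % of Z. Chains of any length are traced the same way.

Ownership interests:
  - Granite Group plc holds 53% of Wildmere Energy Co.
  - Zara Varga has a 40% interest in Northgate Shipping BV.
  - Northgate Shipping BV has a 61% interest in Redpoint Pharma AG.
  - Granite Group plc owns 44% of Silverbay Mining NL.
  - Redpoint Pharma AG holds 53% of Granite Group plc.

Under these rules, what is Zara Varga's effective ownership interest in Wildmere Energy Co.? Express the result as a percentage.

Chain via Northgate Shipping BV → Redpoint Pharma AG → Granite Group plc (R2): 40% × 61% × 53% × 53% = 6.85396% of Wildmere Energy Co.

6.85396%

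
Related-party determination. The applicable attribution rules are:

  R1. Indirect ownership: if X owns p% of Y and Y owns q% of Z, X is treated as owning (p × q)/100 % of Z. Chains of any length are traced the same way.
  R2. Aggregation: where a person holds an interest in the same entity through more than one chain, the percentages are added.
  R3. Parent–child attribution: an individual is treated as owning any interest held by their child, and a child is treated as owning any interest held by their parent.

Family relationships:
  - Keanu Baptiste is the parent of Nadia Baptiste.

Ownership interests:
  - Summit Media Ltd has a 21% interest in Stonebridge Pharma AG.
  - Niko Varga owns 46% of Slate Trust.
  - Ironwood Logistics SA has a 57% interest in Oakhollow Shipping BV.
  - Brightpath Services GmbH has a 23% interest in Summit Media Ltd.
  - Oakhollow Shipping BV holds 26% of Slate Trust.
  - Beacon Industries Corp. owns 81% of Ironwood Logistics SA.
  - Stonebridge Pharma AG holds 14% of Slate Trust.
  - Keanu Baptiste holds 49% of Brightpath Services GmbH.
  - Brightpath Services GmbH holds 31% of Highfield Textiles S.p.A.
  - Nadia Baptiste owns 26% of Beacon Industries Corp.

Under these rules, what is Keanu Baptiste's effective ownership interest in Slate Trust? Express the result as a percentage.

By parent–child attribution (R3), Keanu Baptiste is treated as owning Nadia Baptiste's 26% interest in Beacon Industries Corp.
Chain via Brightpath Services GmbH → Summit Media Ltd → Stonebridge Pharma AG (R1): 49% × 23% × 21% × 14% = 0.331338% of Slate Trust.
Chain via Beacon Industries Corp. → Ironwood Logistics SA → Oakhollow Shipping BV (R1): 26% × 81% × 57% × 26% = 3.121092% of Slate Trust.
Aggregating (R2): 0.331338% + 3.121092% = 3.45243%.

3.45243%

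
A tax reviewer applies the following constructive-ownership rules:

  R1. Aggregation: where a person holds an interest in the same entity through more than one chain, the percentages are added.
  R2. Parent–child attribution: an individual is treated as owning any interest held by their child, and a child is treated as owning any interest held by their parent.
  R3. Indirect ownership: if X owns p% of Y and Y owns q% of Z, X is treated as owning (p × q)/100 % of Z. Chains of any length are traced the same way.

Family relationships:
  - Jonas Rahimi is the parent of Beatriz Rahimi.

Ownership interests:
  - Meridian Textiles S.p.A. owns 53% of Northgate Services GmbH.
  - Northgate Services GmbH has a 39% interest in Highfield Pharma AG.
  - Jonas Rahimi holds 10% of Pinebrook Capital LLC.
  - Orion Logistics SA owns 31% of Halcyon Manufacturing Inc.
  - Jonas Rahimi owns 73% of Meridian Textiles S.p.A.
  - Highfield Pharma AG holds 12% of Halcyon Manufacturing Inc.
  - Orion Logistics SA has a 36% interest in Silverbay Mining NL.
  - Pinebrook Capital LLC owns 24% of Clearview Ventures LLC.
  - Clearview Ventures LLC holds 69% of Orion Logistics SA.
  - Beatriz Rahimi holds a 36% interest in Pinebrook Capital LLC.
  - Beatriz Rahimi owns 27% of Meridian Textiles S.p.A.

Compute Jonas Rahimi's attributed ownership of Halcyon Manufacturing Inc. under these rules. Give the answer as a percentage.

By parent–child attribution (R2), Jonas Rahimi is treated as also owning Beatriz Rahimi's interest in Meridian Textiles S.p.A, giving 73% + 27% = 100%.
By parent–child attribution (R2), Jonas Rahimi is treated as also owning Beatriz Rahimi's interest in Pinebrook Capital LLC, giving 10% + 36% = 46%.
Chain via Meridian Textiles S.p.A. → Northgate Services GmbH → Highfield Pharma AG (R3): 100% × 53% × 39% × 12% = 2.4804% of Halcyon Manufacturing Inc.
Chain via Pinebrook Capital LLC → Clearview Ventures LLC → Orion Logistics SA (R3): 46% × 24% × 69% × 31% = 2.361456% of Halcyon Manufacturing Inc.
Aggregating (R1): 2.4804% + 2.361456% = 4.841856%.

4.841856%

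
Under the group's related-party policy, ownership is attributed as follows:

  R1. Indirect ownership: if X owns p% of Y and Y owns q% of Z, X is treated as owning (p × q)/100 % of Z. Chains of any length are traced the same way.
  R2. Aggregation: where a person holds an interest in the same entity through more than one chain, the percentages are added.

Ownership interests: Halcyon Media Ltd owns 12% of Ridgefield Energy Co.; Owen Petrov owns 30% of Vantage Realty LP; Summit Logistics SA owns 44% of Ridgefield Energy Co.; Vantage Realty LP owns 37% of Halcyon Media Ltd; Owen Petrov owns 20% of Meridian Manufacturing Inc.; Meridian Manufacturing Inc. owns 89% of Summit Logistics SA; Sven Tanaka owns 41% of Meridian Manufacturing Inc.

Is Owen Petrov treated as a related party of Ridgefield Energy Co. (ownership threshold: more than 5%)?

Chain via Vantage Realty LP → Halcyon Media Ltd (R1): 30% × 37% × 12% = 1.332% of Ridgefield Energy Co.
Chain via Meridian Manufacturing Inc. → Summit Logistics SA (R1): 20% × 89% × 44% = 7.832% of Ridgefield Energy Co.
Aggregating (R2): 1.332% + 7.832% = 9.164%.
9.164% exceeds the 5% threshold, so Owen is a related party to Ridgefield Energy Co.

Yes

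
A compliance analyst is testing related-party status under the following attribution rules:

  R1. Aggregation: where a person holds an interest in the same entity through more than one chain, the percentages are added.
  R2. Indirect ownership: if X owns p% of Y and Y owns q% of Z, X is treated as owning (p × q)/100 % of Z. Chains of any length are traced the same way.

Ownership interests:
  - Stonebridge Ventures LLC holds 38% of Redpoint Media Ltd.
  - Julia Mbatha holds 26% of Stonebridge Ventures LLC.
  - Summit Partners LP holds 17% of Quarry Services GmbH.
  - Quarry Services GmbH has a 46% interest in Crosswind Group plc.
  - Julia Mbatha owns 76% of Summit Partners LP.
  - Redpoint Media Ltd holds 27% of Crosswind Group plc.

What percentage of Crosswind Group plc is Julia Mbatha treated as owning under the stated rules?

Chain via Stonebridge Ventures LLC → Redpoint Media Ltd (R2): 26% × 38% × 27% = 2.6676% of Crosswind Group plc.
Chain via Summit Partners LP → Quarry Services GmbH (R2): 76% × 17% × 46% = 5.9432% of Crosswind Group plc.
Aggregating (R1): 2.6676% + 5.9432% = 8.6108%.

8.6108%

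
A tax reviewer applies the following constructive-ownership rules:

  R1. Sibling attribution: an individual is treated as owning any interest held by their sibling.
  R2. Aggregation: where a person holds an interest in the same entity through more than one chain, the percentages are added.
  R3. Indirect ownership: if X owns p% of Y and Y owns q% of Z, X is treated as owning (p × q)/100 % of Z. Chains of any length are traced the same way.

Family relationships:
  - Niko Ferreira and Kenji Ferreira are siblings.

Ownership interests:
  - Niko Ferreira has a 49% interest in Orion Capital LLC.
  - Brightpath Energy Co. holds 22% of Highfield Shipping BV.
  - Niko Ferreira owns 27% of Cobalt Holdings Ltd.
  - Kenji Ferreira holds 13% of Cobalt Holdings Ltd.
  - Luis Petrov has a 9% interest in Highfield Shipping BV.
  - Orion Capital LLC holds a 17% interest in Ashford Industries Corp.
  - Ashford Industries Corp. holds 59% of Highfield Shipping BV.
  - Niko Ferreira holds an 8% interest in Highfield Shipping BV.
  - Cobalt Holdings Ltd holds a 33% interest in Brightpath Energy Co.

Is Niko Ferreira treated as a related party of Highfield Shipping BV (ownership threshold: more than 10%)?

Yes

By sibling attribution (R1), Niko Ferreira is treated as also owning Kenji Ferreira's interest in Cobalt Holdings Ltd, giving 27% + 13% = 40%.
Chain via Cobalt Holdings Ltd → Brightpath Energy Co. (R3): 40% × 33% × 22% = 2.904% of Highfield Shipping BV.
Chain via Orion Capital LLC → Ashford Industries Corp. (R3): 49% × 17% × 59% = 4.9147% of Highfield Shipping BV.
Direct interest in Highfield Shipping BV: 8%.
Aggregating (R2): 2.904% + 4.9147% + 8% = 15.8187%.
15.8187% exceeds the 10% threshold, so Niko is a related party to Highfield Shipping BV.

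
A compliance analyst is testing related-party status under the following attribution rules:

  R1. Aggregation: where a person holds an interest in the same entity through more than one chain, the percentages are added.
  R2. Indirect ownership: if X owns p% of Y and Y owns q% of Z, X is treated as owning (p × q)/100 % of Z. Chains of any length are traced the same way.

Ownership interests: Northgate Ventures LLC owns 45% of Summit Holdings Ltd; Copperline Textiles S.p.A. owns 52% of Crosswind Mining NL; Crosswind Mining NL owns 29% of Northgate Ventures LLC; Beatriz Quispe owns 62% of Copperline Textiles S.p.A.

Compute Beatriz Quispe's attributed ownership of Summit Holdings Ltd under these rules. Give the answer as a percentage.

Chain via Copperline Textiles S.p.A. → Crosswind Mining NL → Northgate Ventures LLC (R2): 62% × 52% × 29% × 45% = 4.20732% of Summit Holdings Ltd.

4.20732%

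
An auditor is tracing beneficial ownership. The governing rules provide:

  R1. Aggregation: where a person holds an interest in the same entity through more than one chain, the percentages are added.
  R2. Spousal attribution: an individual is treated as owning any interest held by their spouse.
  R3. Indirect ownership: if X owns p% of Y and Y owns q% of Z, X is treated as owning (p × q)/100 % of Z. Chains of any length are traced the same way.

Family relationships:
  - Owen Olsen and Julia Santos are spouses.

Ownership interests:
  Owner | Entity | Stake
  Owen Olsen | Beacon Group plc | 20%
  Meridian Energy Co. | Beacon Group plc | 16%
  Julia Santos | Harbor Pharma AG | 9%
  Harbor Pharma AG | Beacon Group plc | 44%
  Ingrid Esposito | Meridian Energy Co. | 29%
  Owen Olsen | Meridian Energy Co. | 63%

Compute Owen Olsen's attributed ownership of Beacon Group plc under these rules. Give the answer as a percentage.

By spousal attribution (R2), Owen Olsen is treated as owning Julia Santos's 9% interest in Harbor Pharma AG.
Chain via Meridian Energy Co. (R3): 63% × 16% = 10.08% of Beacon Group plc.
Direct interest in Beacon Group plc: 20%.
Chain via Harbor Pharma AG (R3): 9% × 44% = 3.96% of Beacon Group plc.
Aggregating (R1): 10.08% + 20% + 3.96% = 34.04%.

34.04%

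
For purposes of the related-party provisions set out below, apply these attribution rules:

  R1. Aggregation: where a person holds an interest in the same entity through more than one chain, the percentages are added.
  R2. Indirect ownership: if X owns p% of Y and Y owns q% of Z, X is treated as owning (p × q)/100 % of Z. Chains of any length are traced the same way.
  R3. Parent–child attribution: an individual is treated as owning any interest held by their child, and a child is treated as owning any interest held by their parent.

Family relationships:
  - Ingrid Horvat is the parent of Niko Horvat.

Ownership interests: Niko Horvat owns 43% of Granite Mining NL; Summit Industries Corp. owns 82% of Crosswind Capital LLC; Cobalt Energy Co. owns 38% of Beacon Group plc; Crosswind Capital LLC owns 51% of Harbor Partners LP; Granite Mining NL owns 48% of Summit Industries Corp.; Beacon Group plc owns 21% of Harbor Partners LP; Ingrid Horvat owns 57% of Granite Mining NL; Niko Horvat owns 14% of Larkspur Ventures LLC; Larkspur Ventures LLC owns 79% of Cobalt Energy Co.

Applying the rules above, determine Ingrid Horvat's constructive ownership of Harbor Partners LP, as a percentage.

20.956188%

By parent–child attribution (R3), Ingrid Horvat is treated as also owning Niko Horvat's interest in Granite Mining NL, giving 57% + 43% = 100%.
By parent–child attribution (R3), Ingrid Horvat is treated as owning Niko Horvat's 14% interest in Larkspur Ventures LLC.
Chain via Granite Mining NL → Summit Industries Corp. → Crosswind Capital LLC (R2): 100% × 48% × 82% × 51% = 20.0736% of Harbor Partners LP.
Chain via Larkspur Ventures LLC → Cobalt Energy Co. → Beacon Group plc (R2): 14% × 79% × 38% × 21% = 0.882588% of Harbor Partners LP.
Aggregating (R1): 20.0736% + 0.882588% = 20.956188%.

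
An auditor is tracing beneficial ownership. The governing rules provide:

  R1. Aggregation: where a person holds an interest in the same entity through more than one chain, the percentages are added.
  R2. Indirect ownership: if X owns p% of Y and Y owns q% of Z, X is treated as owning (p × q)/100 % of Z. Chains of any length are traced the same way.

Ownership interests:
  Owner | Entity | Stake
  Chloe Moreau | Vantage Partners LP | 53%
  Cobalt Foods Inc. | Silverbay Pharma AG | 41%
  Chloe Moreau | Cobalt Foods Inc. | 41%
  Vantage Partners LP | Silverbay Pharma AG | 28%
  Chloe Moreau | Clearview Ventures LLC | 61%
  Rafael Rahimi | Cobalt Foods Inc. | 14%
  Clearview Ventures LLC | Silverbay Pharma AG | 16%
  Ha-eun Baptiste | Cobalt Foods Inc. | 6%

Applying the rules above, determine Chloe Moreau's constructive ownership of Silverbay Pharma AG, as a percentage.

Chain via Cobalt Foods Inc. (R2): 41% × 41% = 16.81% of Silverbay Pharma AG.
Chain via Clearview Ventures LLC (R2): 61% × 16% = 9.76% of Silverbay Pharma AG.
Chain via Vantage Partners LP (R2): 53% × 28% = 14.84% of Silverbay Pharma AG.
Aggregating (R1): 16.81% + 9.76% + 14.84% = 41.41%.

41.41%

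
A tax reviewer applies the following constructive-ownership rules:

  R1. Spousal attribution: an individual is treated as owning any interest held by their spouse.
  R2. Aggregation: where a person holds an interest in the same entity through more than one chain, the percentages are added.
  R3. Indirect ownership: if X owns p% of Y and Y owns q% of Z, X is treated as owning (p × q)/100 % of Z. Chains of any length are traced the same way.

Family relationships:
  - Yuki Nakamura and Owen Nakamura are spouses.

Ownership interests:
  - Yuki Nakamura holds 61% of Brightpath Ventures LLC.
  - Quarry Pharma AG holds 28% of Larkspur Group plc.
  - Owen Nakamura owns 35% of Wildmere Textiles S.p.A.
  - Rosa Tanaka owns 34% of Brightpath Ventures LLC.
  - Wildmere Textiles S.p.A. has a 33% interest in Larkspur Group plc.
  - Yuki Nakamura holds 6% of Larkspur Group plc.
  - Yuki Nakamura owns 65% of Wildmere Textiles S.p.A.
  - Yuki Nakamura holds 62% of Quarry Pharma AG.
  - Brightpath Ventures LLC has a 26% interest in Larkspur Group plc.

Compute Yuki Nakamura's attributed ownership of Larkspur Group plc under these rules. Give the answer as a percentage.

72.22%

By spousal attribution (R1), Yuki Nakamura is treated as also owning Owen Nakamura's interest in Wildmere Textiles S.p.A, giving 65% + 35% = 100%.
Chain via Quarry Pharma AG (R3): 62% × 28% = 17.36% of Larkspur Group plc.
Chain via Brightpath Ventures LLC (R3): 61% × 26% = 15.86% of Larkspur Group plc.
Chain via Wildmere Textiles S.p.A. (R3): 100% × 33% = 33% of Larkspur Group plc.
Direct interest in Larkspur Group plc: 6%.
Aggregating (R2): 17.36% + 15.86% + 33% + 6% = 72.22%.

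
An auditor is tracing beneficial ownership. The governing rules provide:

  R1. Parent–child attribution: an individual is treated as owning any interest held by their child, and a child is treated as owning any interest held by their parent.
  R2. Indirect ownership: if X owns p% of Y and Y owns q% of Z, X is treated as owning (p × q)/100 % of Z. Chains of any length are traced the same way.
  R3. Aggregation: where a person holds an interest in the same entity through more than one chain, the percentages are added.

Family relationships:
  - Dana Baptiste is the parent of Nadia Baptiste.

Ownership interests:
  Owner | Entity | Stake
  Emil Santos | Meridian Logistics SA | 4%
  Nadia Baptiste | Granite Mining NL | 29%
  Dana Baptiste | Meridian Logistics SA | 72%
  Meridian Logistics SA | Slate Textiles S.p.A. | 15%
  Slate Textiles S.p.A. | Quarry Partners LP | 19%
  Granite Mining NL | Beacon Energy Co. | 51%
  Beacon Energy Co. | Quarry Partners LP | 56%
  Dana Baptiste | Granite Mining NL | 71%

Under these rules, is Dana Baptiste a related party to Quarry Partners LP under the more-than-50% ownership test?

By parent–child attribution (R1), Dana Baptiste is treated as also owning Nadia Baptiste's interest in Granite Mining NL, giving 71% + 29% = 100%.
Chain via Granite Mining NL → Beacon Energy Co. (R2): 100% × 51% × 56% = 28.56% of Quarry Partners LP.
Chain via Meridian Logistics SA → Slate Textiles S.p.A. (R2): 72% × 15% × 19% = 2.052% of Quarry Partners LP.
Aggregating (R3): 28.56% + 2.052% = 30.612%.
30.612% does not exceed the 50% threshold, so Dana is not a related party to Quarry Partners LP.

No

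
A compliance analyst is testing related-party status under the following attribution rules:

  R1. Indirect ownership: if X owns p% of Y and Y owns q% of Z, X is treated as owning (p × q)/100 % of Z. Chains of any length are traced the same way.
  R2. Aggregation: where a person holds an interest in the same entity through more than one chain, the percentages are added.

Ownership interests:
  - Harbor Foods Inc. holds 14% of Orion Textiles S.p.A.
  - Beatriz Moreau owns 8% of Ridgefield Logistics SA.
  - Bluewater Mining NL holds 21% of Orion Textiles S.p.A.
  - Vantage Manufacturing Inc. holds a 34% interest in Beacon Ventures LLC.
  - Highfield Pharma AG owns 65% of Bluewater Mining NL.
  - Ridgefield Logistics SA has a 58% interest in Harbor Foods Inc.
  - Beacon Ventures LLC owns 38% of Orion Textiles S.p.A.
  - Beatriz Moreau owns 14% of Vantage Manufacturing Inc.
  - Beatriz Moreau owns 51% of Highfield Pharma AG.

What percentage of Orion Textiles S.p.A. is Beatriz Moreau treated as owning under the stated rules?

9.4199%

Chain via Vantage Manufacturing Inc. → Beacon Ventures LLC (R1): 14% × 34% × 38% = 1.8088% of Orion Textiles S.p.A.
Chain via Highfield Pharma AG → Bluewater Mining NL (R1): 51% × 65% × 21% = 6.9615% of Orion Textiles S.p.A.
Chain via Ridgefield Logistics SA → Harbor Foods Inc. (R1): 8% × 58% × 14% = 0.6496% of Orion Textiles S.p.A.
Aggregating (R2): 1.8088% + 6.9615% + 0.6496% = 9.4199%.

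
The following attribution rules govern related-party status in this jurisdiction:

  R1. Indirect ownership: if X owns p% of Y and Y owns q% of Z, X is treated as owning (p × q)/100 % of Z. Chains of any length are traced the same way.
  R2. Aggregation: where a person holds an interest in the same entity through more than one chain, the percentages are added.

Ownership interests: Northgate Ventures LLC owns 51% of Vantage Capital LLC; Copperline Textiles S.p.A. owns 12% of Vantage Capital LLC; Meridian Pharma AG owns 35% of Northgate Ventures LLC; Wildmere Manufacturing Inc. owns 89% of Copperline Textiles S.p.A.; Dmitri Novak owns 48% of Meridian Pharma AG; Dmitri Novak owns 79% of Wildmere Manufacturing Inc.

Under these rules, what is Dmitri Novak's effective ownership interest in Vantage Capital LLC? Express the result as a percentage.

17.0052%

Chain via Meridian Pharma AG → Northgate Ventures LLC (R1): 48% × 35% × 51% = 8.568% of Vantage Capital LLC.
Chain via Wildmere Manufacturing Inc. → Copperline Textiles S.p.A. (R1): 79% × 89% × 12% = 8.4372% of Vantage Capital LLC.
Aggregating (R2): 8.568% + 8.4372% = 17.0052%.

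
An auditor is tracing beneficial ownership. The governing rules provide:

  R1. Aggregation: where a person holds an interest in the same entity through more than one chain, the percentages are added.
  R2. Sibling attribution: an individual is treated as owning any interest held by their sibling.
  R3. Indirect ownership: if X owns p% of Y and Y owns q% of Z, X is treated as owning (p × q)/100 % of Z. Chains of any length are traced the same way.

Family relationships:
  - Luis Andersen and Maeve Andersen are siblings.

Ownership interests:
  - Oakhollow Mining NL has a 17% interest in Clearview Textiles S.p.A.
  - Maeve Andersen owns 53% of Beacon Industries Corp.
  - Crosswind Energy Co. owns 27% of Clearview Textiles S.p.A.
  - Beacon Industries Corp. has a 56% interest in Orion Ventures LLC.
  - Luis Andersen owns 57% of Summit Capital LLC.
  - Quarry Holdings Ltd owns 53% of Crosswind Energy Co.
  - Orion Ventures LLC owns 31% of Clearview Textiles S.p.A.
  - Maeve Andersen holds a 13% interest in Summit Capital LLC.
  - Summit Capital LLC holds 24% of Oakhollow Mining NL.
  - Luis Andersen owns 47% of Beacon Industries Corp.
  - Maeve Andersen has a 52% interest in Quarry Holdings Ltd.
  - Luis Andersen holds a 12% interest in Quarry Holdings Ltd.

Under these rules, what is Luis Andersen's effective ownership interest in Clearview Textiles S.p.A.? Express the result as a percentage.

29.3744%

By sibling attribution (R2), Luis Andersen is treated as also owning Maeve Andersen's interest in Beacon Industries Corp, giving 47% + 53% = 100%.
By sibling attribution (R2), Luis Andersen is treated as also owning Maeve Andersen's interest in Summit Capital LLC, giving 57% + 13% = 70%.
By sibling attribution (R2), Luis Andersen is treated as also owning Maeve Andersen's interest in Quarry Holdings Ltd, giving 12% + 52% = 64%.
Chain via Beacon Industries Corp. → Orion Ventures LLC (R3): 100% × 56% × 31% = 17.36% of Clearview Textiles S.p.A.
Chain via Summit Capital LLC → Oakhollow Mining NL (R3): 70% × 24% × 17% = 2.856% of Clearview Textiles S.p.A.
Chain via Quarry Holdings Ltd → Crosswind Energy Co. (R3): 64% × 53% × 27% = 9.1584% of Clearview Textiles S.p.A.
Aggregating (R1): 17.36% + 2.856% + 9.1584% = 29.3744%.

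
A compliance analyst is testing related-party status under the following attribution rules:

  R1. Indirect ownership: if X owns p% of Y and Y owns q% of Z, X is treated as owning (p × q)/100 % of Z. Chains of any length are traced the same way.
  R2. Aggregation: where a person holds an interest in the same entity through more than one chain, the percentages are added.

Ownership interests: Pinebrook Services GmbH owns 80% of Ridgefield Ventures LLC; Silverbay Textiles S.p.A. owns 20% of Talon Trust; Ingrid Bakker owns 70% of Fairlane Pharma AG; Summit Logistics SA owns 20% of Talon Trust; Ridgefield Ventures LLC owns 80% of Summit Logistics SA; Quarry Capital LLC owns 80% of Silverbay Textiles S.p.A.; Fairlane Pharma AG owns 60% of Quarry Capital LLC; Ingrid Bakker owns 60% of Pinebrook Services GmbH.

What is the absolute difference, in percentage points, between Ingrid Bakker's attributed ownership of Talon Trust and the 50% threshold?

35.6

Chain via Fairlane Pharma AG → Quarry Capital LLC → Silverbay Textiles S.p.A. (R1): 70% × 60% × 80% × 20% = 6.72% of Talon Trust.
Chain via Pinebrook Services GmbH → Ridgefield Ventures LLC → Summit Logistics SA (R1): 60% × 80% × 80% × 20% = 7.68% of Talon Trust.
Aggregating (R2): 6.72% + 7.68% = 14.4%.
14.4% falls short of the 50% threshold by 35.6 percentage points.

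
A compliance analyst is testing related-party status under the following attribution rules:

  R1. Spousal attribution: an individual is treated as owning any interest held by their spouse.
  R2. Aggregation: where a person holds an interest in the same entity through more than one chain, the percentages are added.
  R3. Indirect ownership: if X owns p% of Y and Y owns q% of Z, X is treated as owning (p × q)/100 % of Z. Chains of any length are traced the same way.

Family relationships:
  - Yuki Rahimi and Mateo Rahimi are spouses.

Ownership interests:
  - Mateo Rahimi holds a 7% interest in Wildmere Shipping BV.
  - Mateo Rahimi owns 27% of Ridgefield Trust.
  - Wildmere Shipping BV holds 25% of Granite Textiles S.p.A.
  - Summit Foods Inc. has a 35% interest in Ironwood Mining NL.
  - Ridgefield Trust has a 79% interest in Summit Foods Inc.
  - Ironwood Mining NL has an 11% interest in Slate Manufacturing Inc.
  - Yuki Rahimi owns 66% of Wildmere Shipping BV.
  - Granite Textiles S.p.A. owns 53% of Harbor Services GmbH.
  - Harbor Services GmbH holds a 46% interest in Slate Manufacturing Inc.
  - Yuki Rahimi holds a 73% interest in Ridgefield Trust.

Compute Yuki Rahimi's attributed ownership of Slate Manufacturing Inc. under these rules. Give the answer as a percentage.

By spousal attribution (R1), Yuki Rahimi is treated as also owning Mateo Rahimi's interest in Wildmere Shipping BV, giving 66% + 7% = 73%.
By spousal attribution (R1), Yuki Rahimi is treated as also owning Mateo Rahimi's interest in Ridgefield Trust, giving 73% + 27% = 100%.
Chain via Wildmere Shipping BV → Granite Textiles S.p.A. → Harbor Services GmbH (R3): 73% × 25% × 53% × 46% = 4.44935% of Slate Manufacturing Inc.
Chain via Ridgefield Trust → Summit Foods Inc. → Ironwood Mining NL (R3): 100% × 79% × 35% × 11% = 3.0415% of Slate Manufacturing Inc.
Aggregating (R2): 4.44935% + 3.0415% = 7.49085%.

7.49085%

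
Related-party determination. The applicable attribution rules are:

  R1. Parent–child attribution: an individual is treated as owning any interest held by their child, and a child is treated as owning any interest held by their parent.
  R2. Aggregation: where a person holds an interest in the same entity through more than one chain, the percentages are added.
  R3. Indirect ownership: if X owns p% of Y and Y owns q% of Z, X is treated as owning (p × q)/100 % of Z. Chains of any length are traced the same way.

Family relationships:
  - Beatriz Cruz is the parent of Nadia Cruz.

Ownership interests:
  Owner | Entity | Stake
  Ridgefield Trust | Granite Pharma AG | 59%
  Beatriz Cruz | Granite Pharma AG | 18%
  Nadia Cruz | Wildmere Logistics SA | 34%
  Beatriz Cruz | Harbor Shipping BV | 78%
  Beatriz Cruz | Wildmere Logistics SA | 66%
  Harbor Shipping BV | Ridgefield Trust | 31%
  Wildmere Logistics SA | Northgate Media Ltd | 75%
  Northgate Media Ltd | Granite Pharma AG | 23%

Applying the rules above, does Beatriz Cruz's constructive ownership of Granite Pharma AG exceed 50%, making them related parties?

No

By parent–child attribution (R1), Beatriz Cruz is treated as also owning Nadia Cruz's interest in Wildmere Logistics SA, giving 66% + 34% = 100%.
Chain via Harbor Shipping BV → Ridgefield Trust (R3): 78% × 31% × 59% = 14.2662% of Granite Pharma AG.
Chain via Wildmere Logistics SA → Northgate Media Ltd (R3): 100% × 75% × 23% = 17.25% of Granite Pharma AG.
Direct interest in Granite Pharma AG: 18%.
Aggregating (R2): 14.2662% + 17.25% + 18% = 49.5162%.
49.5162% does not exceed the 50% threshold, so Beatriz is not a related party to Granite Pharma AG.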